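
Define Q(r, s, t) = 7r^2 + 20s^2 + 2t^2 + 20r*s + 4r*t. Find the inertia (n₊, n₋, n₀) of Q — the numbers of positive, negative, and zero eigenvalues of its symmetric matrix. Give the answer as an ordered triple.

(2, 0, 1)

The associated matrix is A = [[7, 10, 2], [10, 20, 0], [2, 0, 2]].
Congruent diagonalization of A (simultaneous row and column reduction) yields pivots 7, 40/7, 0.
That gives 2 positive, 1 zero pivots.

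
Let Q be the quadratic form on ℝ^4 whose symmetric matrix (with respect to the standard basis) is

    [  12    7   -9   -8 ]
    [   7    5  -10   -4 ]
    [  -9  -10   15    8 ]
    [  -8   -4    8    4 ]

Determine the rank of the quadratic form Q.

Applying the same elementary operations to the rows and columns of A produces a congruent diagonal matrix with entries 12, 11/12, -180/11, 0.
That gives 2 positive, 1 negative, 1 zero pivots.
The rank is the number of nonzero pivots: 3.

3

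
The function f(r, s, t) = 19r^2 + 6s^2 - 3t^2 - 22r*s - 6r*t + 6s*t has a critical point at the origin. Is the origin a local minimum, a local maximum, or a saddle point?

saddle point

The Hessian at the origin is H = [[38, -22, -6], [-22, 12, 6], [-6, 6, -6]].
Symmetric row and column elimination reduces H to a congruent diagonal form with pivots 38, -14/19, 12/7.
Counting signs: 2 positive, 1 negative.
H is indefinite, so the origin is a saddle point.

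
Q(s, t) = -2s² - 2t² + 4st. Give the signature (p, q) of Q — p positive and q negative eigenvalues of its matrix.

The symmetric matrix is A = [[-2, 2], [2, -2]].
Congruent diagonalization of A (simultaneous row and column reduction) yields pivots -2, 0.
That gives 1 negative, 1 zero pivots.

(0, 1)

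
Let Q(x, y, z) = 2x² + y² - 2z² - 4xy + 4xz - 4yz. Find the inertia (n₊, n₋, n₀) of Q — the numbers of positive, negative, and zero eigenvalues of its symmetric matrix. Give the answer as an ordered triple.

Write A = [[2, -2, 2], [-2, 1, -2], [2, -2, -2]].
Congruent diagonalization of A (simultaneous row and column reduction) yields pivots 2, -1, -4.
So there are 1 positive, 2 negative pivots.

(1, 2, 0)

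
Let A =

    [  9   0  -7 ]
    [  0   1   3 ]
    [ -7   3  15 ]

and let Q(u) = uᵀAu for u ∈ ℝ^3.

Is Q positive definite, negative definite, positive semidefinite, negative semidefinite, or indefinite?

Leading principal minors: Δ_1 = 9, Δ_2 = 9, Δ_3 = 5.
All leading principal minors are positive, so by Sylvester's criterion Q is positive definite.

positive definite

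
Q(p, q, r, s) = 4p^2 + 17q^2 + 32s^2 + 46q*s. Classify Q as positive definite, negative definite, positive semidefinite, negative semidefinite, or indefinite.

The associated matrix is A = [[4, 0, 0, 0], [0, 17, 0, 23], [0, 0, 0, 0], [0, 23, 0, 32]].
Applying the same elementary operations to the rows and columns of A produces a congruent diagonal matrix with entries 4, 17, 0, 15/17.
That gives 3 positive, 1 zero pivots.
Hence Q is positive semidefinite.

positive semidefinite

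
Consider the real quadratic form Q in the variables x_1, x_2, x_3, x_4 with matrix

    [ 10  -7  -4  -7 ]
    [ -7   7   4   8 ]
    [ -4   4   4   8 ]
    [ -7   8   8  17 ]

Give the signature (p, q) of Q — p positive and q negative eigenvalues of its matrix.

Applying the same elementary operations to the rows and columns of A produces a congruent diagonal matrix with entries 10, 21/10, 12/7, 2/3.
So there are 4 positive pivots.

(4, 0)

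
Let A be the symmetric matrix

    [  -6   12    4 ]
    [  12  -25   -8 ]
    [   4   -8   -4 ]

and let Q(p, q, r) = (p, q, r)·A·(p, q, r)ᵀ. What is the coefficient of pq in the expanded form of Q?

The coefficient of pq is A[1,2] + A[2,1] = 2·12 = 24.

24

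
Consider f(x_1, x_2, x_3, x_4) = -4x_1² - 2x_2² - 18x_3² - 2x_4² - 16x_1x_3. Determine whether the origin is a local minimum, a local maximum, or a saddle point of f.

The Hessian at the origin is H = [[-8, 0, -16, 0], [0, -4, 0, 0], [-16, 0, -36, 0], [0, 0, 0, -4]].
Symmetric row and column elimination reduces H to a congruent diagonal form with pivots -8, -4, -4, -4.
That gives 4 negative pivots.
H is negative definite, so the origin is a strict local maximum.

local maximum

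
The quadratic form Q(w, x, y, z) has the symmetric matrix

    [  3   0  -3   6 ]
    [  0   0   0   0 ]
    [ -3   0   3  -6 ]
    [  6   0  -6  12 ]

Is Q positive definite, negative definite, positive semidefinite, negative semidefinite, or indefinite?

positive semidefinite

Applying the same elementary operations to the rows and columns of A produces a congruent diagonal matrix with entries 3, 0, 0, 0.
That gives 1 positive, 3 zero pivots.
Hence Q is positive semidefinite.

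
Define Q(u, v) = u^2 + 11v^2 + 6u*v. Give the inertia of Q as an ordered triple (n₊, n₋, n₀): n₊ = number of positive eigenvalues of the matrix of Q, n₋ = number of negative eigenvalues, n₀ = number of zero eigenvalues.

(2, 0, 0)

The symmetric matrix is A = [[1, 3], [3, 11]].
Row-reducing A symmetrically gives the diagonal entries 1, 2.
That gives 2 positive pivots.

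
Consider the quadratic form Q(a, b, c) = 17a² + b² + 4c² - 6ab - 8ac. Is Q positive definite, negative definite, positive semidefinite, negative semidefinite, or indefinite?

Write A = [[17, -3, -4], [-3, 1, 0], [-4, 0, 4]].
Applying the same elementary operations to the rows and columns of A produces a congruent diagonal matrix with entries 17, 8/17, 2.
Counting signs: 3 positive.
Hence Q is positive definite.

positive definite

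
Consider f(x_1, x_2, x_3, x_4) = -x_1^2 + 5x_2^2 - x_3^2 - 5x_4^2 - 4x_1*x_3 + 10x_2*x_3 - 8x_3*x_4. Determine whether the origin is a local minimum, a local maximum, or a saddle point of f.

The Hessian at the origin is H = [[-2, 0, -4, 0], [0, 10, 10, 0], [-4, 10, -2, -8], [0, 0, -8, -10]].
Symmetric row and column elimination reduces H to a congruent diagonal form with pivots -2, 10, -4, 6.
That gives 2 positive, 2 negative pivots.
H is indefinite, so the origin is a saddle point.

saddle point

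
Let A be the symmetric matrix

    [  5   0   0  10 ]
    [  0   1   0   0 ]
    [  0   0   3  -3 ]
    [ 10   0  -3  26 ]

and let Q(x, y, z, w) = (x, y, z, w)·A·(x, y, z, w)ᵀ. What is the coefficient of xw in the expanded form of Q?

The coefficient of xw is A[1,4] + A[4,1] = 2·10 = 20.

20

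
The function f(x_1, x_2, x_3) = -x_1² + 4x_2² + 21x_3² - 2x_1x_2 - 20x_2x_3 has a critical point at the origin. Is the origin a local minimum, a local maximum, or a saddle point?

The Hessian at the origin is H = [[-2, -2, 0], [-2, 8, -20], [0, -20, 42]].
Congruent diagonalization of H (simultaneous row and column reduction) yields pivots -2, 10, 2.
So there are 2 positive, 1 negative pivots.
H is indefinite, so the origin is a saddle point.

saddle point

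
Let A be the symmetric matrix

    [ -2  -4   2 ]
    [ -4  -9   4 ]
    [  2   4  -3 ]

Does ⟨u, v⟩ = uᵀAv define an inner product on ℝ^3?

Applying the same elementary operations to the rows and columns of A produces a congruent diagonal matrix with entries -2, -1, -1.
Counting signs: 3 negative.
Hence Q is negative definite.
⟨·,·⟩ is an inner product exactly when A is positive definite.

no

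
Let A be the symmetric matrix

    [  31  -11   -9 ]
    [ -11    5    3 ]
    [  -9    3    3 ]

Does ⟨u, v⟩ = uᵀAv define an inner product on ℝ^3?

Leading principal minors: Δ_1 = 31, Δ_2 = 34, Δ_3 = 12.
All leading principal minors are positive, so by Sylvester's criterion Q is positive definite.
⟨·,·⟩ is an inner product exactly when A is positive definite.

yes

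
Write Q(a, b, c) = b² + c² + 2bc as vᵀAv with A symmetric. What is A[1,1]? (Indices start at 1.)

0

The coefficient of a² in Q is 0, and that is exactly A[1,1].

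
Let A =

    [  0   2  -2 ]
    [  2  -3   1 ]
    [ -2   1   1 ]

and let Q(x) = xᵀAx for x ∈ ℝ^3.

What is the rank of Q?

2

Row reduction of A gives 2 nonzero rows, so rank A = 2.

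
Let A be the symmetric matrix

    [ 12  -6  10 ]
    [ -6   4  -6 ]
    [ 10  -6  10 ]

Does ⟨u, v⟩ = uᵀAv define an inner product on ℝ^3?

yes

Leading principal minors: Δ_1 = 12, Δ_2 = 12, Δ_3 = 8.
All leading principal minors are positive, so by Sylvester's criterion Q is positive definite.
⟨·,·⟩ is an inner product exactly when A is positive definite.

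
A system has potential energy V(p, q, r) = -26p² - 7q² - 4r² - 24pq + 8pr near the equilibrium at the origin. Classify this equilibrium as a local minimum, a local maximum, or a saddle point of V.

local maximum

The Hessian at the origin is H = [[-52, -24, 8], [-24, -14, 0], [8, 0, -8]].
Applying the same elementary operations to the rows and columns of H produces a congruent diagonal matrix with entries -52, -38/13, -40/19.
That gives 3 negative pivots.
H is negative definite, so the origin is a strict local maximum.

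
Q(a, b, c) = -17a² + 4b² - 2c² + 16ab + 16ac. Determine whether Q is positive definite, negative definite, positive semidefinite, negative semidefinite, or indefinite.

indefinite

Write A = [[-17, 8, 8], [8, 4, 0], [8, 0, -2]].
An LDLᵀ factorisation of A has diagonal entries -17, 132/17, -2/33.
That gives 1 positive, 2 negative pivots.
Hence Q is indefinite.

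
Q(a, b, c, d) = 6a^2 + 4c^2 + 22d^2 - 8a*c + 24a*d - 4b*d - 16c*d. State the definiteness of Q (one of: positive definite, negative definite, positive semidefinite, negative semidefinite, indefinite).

indefinite

The symmetric matrix is A = [[6, 0, -4, 12], [0, 0, 0, -2], [-4, 0, 4, -8], [12, -2, -8, 22]].
A is congruent to a diagonal matrix with 3 positive, 1 negative and 0 zero entries, so Q is indefinite.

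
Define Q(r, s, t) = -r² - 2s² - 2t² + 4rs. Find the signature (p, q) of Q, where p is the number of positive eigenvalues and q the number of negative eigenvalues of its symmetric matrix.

The associated matrix is A = [[-1, 2, 0], [2, -2, 0], [0, 0, -2]].
An LDLᵀ factorisation of A has diagonal entries -1, 2, -2.
So there are 1 positive, 2 negative pivots.

(1, 2)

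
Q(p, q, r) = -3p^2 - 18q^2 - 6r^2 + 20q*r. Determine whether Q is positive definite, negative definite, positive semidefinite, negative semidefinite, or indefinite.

The symmetric matrix of Q is A = [[-3, 0, 0], [0, -18, 10], [0, 10, -6]].
Leading principal minors: Δ_1 = -3, Δ_2 = 54, Δ_3 = -24.
The signs alternate starting with Δ_1 < 0, so by Sylvester's criterion Q is negative definite.

negative definite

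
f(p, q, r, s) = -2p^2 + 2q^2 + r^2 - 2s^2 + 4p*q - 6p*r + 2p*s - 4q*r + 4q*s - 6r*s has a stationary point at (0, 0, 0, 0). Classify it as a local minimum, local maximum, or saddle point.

saddle point

The Hessian at the origin is H = [[-4, 4, -6, 2], [4, 4, -4, 4], [-6, -4, 2, -6], [2, 4, -6, -4]].
Congruent diagonalization of H (simultaneous row and column reduction) yields pivots -4, 8, -3/2, -6.
That gives 1 positive, 3 negative pivots.
H is indefinite, so the origin is a saddle point.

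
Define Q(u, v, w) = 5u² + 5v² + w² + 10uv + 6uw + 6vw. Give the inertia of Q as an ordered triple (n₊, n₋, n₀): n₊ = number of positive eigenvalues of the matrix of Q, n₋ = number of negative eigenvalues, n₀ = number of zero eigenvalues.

The associated matrix is A = [[5, 5, 3], [5, 5, 3], [3, 3, 1]].
Row-reducing A symmetrically gives the diagonal entries 5, 0, -4/5.
So there are 1 positive, 1 negative, 1 zero pivots.

(1, 1, 1)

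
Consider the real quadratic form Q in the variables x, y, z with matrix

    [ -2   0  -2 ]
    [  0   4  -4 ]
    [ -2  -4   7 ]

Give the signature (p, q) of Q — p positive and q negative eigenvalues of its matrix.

(2, 1)

An LDLᵀ factorisation of A has diagonal entries -2, 4, 5.
That gives 2 positive, 1 negative pivots.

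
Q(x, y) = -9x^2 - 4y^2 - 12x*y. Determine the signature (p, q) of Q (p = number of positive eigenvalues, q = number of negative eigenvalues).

The associated matrix is A = [[-9, -6], [-6, -4]].
Symmetric row and column elimination reduces A to a congruent diagonal form with pivots -9, 0.
Counting signs: 1 negative, 1 zero.

(0, 1)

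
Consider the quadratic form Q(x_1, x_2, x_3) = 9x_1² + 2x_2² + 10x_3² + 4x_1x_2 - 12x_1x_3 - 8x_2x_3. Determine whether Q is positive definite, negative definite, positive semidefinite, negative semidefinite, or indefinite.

The symmetric matrix of Q is A = [[9, 2, -6], [2, 2, -4], [-6, -4, 10]].
Leading principal minors: Δ_1 = 9, Δ_2 = 14, Δ_3 = 20.
All leading principal minors are positive, so by Sylvester's criterion Q is positive definite.

positive definite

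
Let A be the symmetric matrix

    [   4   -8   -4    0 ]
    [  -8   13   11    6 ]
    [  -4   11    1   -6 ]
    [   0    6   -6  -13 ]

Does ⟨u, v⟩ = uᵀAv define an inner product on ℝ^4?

no

Congruent diagonalization of A (simultaneous row and column reduction) yields pivots 4, -3, 0, -1.
That gives 1 positive, 2 negative, 1 zero pivots.
Hence Q is indefinite.
⟨·,·⟩ is an inner product exactly when A is positive definite.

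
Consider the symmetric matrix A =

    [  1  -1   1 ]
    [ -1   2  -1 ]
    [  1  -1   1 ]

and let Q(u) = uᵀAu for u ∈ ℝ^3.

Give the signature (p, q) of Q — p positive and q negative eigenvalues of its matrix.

(2, 0)

Congruent diagonalization of A (simultaneous row and column reduction) yields pivots 1, 1, 0.
Counting signs: 2 positive, 1 zero.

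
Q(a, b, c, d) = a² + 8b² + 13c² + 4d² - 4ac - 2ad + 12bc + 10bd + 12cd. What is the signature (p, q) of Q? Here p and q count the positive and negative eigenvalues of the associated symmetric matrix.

Write A = [[1, 0, -2, -1], [0, 8, 6, 5], [-2, 6, 13, 6], [-1, 5, 6, 4]].
An LDLᵀ factorisation of A has diagonal entries 1, 8, 9/2, -5/36.
So there are 3 positive, 1 negative pivots.

(3, 1)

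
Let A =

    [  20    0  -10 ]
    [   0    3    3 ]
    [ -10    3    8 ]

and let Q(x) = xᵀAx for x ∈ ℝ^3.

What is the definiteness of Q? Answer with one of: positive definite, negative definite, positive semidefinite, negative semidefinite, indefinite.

positive semidefinite

Row-reducing A symmetrically gives the diagonal entries 20, 3, 0.
Counting signs: 2 positive, 1 zero.
Hence Q is positive semidefinite.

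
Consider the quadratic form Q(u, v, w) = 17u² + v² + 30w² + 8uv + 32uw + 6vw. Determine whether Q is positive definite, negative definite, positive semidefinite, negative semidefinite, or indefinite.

Write A = [[17, 4, 16], [4, 1, 3], [16, 3, 30]].
Symmetric row and column elimination reduces A to a congruent diagonal form with pivots 17, 1/17, 5.
Counting signs: 3 positive.
Hence Q is positive definite.

positive definite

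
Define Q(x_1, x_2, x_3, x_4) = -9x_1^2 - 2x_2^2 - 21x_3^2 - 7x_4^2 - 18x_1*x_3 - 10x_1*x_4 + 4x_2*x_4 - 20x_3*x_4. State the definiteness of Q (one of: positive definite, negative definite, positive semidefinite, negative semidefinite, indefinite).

negative definite

The symmetric matrix of Q is A = [[-9, 0, -9, -5], [0, -2, 0, 2], [-9, 0, -21, -10], [-5, 2, -10, -7]].
Leading principal minors: Δ_1 = -9, Δ_2 = 18, Δ_3 = -216, Δ_4 = 30.
The signs alternate starting with Δ_1 < 0, so by Sylvester's criterion Q is negative definite.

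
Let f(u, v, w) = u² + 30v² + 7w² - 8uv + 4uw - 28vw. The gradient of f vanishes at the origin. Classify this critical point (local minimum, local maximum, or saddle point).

local minimum

The Hessian at the origin is H = [[2, -8, 4], [-8, 60, -28], [4, -28, 14]].
Row-reducing H symmetrically gives the diagonal entries 2, 28, 6/7.
That gives 3 positive pivots.
H is positive definite, so the origin is a strict local minimum.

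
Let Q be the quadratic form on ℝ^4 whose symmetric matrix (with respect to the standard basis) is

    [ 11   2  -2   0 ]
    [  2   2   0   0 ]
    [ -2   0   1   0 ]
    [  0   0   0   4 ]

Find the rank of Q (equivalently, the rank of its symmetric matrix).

4

Row-reducing A symmetrically gives the diagonal entries 11, 18/11, 5/9, 4.
That gives 4 positive pivots.
The rank is the number of nonzero pivots: 4.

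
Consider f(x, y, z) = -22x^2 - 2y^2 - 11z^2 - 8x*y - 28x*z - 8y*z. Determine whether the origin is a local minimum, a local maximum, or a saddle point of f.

local maximum

The Hessian at the origin is H = [[-44, -8, -28], [-8, -4, -8], [-28, -8, -22]].
Applying the same elementary operations to the rows and columns of H produces a congruent diagonal matrix with entries -44, -28/11, -6/7.
That gives 3 negative pivots.
H is negative definite, so the origin is a strict local maximum.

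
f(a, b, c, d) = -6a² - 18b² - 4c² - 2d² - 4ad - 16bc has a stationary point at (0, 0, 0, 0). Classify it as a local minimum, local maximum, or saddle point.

The Hessian at the origin is H = [[-12, 0, 0, -4], [0, -36, -16, 0], [0, -16, -8, 0], [-4, 0, 0, -4]].
Congruent diagonalization of H (simultaneous row and column reduction) yields pivots -12, -36, -8/9, -8/3.
So there are 4 negative pivots.
H is negative definite, so the origin is a strict local maximum.

local maximum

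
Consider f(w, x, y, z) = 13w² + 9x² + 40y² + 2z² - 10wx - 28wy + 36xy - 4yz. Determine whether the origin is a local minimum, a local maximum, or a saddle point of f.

The Hessian at the origin is H = [[26, -10, -28, 0], [-10, 18, 36, 0], [-28, 36, 80, -4], [0, 0, -4, 4]].
An LDLᵀ factorisation of H has diagonal entries 26, 184/13, 112/23, 5/7.
Counting signs: 4 positive.
H is positive definite, so the origin is a strict local minimum.

local minimum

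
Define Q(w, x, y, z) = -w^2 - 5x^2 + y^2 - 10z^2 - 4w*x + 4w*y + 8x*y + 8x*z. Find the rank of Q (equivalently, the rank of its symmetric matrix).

4

Write A = [[-1, -2, 2, 0], [-2, -5, 4, 4], [2, 4, 1, 0], [0, 4, 0, -10]].
Row-reducing A symmetrically gives the diagonal entries -1, -1, 5, 6.
So there are 2 positive, 2 negative pivots.
The rank is the number of nonzero pivots: 4.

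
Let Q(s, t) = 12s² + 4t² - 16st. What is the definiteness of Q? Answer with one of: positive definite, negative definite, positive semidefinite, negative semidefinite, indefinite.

indefinite

The symmetric matrix of Q is [[12, -8], [-8, 4]].
For the 2×2 matrix [[12, -8], [-8, 4]]: det = 12·4 − (-8)² = -16, trace = 16.
det < 0 so the eigenvalues have opposite signs; the form is indefinite.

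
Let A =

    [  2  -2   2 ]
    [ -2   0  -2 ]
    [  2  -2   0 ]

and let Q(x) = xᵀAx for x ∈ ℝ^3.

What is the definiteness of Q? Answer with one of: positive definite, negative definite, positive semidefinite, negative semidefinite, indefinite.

Symmetric row and column elimination reduces A to a congruent diagonal form with pivots 2, -2, -2.
Counting signs: 1 positive, 2 negative.
Hence Q is indefinite.

indefinite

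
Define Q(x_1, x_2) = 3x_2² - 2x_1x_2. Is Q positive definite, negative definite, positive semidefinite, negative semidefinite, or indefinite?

The symmetric matrix of Q is [[0, -1], [-1, 3]].
For the 2×2 matrix [[0, -1], [-1, 3]]: det = 0·3 − (-1)² = -1, trace = 3.
det < 0 so the eigenvalues have opposite signs; the form is indefinite.

indefinite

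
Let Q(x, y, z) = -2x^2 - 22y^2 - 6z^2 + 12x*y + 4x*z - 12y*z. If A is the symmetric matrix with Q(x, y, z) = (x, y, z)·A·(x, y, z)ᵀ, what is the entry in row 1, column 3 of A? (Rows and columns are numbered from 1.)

The coefficient of x·z in Q is 4. For a symmetric A this equals A[1,3] + A[3,1] = 2·A[1,3].
So A[1,3] = 4/2 = 2.

2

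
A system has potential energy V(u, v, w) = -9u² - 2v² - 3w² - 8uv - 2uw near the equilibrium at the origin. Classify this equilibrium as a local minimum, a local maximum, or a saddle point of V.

local maximum

The Hessian at the origin is H = [[-18, -8, -2], [-8, -4, 0], [-2, 0, -6]].
Applying the same elementary operations to the rows and columns of H produces a congruent diagonal matrix with entries -18, -4/9, -4.
That gives 3 negative pivots.
H is negative definite, so the origin is a strict local maximum.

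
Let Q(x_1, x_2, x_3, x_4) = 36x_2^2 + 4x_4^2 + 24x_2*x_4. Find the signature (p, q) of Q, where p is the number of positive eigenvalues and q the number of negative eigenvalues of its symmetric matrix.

The symmetric matrix is A = [[0, 0, 0, 0], [0, 36, 0, 12], [0, 0, 0, 0], [0, 12, 0, 4]].
Applying the same elementary operations to the rows and columns of A produces a congruent diagonal matrix with entries 0, 36, 0, 0.
Counting signs: 1 positive, 3 zero.

(1, 0)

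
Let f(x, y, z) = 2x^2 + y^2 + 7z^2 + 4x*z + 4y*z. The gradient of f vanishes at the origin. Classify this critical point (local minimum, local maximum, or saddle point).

The Hessian at the origin is H = [[4, 0, 4], [0, 2, 4], [4, 4, 14]].
Symmetric row and column elimination reduces H to a congruent diagonal form with pivots 4, 2, 2.
So there are 3 positive pivots.
H is positive definite, so the origin is a strict local minimum.

local minimum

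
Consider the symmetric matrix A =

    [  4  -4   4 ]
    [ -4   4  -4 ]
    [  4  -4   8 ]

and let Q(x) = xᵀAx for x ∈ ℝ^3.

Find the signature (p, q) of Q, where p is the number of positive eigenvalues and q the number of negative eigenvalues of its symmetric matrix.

(2, 0)

Row-reducing A symmetrically gives the diagonal entries 4, 0, 4.
That gives 2 positive, 1 zero pivots.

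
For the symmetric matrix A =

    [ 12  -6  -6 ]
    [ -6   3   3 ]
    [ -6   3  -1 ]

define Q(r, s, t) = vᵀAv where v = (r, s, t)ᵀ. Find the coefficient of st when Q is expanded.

6

The coefficient of st is A[2,3] + A[3,2] = 2·3 = 6.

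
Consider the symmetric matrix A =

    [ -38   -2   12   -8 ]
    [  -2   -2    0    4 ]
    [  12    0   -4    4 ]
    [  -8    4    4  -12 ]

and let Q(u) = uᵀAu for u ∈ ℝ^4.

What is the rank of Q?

2

Symmetric row and column elimination reduces A to a congruent diagonal form with pivots -38, -36/19, 0, 0.
That gives 2 negative, 2 zero pivots.
The rank is the number of nonzero pivots: 2.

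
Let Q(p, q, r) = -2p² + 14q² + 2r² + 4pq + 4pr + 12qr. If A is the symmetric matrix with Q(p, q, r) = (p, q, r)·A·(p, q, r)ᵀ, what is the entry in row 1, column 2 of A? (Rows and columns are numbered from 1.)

2

The coefficient of p·q in Q is 4. For a symmetric A this equals A[1,2] + A[2,1] = 2·A[1,2].
So A[1,2] = 4/2 = 2.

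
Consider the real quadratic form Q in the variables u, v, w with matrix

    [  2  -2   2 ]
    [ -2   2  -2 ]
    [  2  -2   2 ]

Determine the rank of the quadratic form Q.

Symmetric row and column elimination reduces A to a congruent diagonal form with pivots 2, 0, 0.
That gives 1 positive, 2 zero pivots.
The rank is the number of nonzero pivots: 1.

1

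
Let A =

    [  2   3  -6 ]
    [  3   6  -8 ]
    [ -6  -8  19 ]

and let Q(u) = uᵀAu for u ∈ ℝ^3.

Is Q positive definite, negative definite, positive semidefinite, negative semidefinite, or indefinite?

positive definite

An LDLᵀ factorisation of A has diagonal entries 2, 3/2, 1/3.
That gives 3 positive pivots.
Hence Q is positive definite.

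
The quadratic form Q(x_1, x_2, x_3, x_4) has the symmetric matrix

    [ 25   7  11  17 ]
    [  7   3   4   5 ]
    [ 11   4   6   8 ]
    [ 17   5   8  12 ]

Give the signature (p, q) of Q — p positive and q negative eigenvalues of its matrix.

(4, 0)

Symmetric row and column elimination reduces A to a congruent diagonal form with pivots 25, 26/25, 9/26, 1/9.
So there are 4 positive pivots.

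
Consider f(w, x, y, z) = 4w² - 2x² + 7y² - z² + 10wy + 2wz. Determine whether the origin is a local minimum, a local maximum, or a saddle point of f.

The Hessian at the origin is H = [[8, 0, 10, 2], [0, -4, 0, 0], [10, 0, 14, 0], [2, 0, 0, -2]].
Symmetric row and column elimination reduces H to a congruent diagonal form with pivots 8, -4, 3/2, -20/3.
Counting signs: 2 positive, 2 negative.
H is indefinite, so the origin is a saddle point.

saddle point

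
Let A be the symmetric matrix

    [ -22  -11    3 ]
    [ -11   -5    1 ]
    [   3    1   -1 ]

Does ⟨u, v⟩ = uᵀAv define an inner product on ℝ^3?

no

An LDLᵀ factorisation of A has diagonal entries -22, 1/2, -12/11.
That gives 1 positive, 2 negative pivots.
Hence Q is indefinite.
⟨·,·⟩ is an inner product exactly when A is positive definite.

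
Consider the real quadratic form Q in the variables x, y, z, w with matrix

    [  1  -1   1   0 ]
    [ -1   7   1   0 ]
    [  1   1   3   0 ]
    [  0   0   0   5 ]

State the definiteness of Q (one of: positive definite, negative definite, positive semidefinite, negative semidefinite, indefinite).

Row-reducing A symmetrically gives the diagonal entries 1, 6, 4/3, 5.
So there are 4 positive pivots.
Hence Q is positive definite.

positive definite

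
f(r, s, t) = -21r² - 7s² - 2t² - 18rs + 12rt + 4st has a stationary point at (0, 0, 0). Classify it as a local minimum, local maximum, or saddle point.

The Hessian at the origin is H = [[-42, -18, 12], [-18, -14, 4], [12, 4, -4]].
Congruent diagonalization of H (simultaneous row and column reduction) yields pivots -42, -44/7, -4/11.
So there are 3 negative pivots.
H is negative definite, so the origin is a strict local maximum.

local maximum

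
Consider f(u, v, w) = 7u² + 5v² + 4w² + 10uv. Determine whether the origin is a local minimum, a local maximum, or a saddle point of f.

local minimum

The Hessian at the origin is H = [[14, 10, 0], [10, 10, 0], [0, 0, 8]].
Congruent diagonalization of H (simultaneous row and column reduction) yields pivots 14, 20/7, 8.
That gives 3 positive pivots.
H is positive definite, so the origin is a strict local minimum.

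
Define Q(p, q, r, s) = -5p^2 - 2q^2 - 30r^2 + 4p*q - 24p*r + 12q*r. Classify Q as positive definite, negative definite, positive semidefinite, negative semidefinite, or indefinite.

The associated matrix is A = [[-5, 2, -12, 0], [2, -2, 6, 0], [-12, 6, -30, 0], [0, 0, 0, 0]].
Congruent diagonalization of A (simultaneous row and column reduction) yields pivots -5, -6/5, 0, 0.
So there are 2 negative, 2 zero pivots.
Hence Q is negative semidefinite.

negative semidefinite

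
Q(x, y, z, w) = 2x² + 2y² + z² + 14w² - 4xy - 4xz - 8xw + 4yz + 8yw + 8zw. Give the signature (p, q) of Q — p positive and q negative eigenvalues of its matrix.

The symmetric matrix is A = [[2, -2, -2, -4], [-2, 2, 2, 4], [-2, 2, 1, 4], [-4, 4, 4, 14]].
Applying the same elementary operations to the rows and columns of A produces a congruent diagonal matrix with entries 2, 0, -1, 6.
That gives 2 positive, 1 negative, 1 zero pivots.

(2, 1)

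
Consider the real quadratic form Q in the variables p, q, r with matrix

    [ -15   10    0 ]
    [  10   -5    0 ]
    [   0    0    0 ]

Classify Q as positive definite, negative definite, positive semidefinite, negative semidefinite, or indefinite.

Symmetric row and column elimination reduces A to a congruent diagonal form with pivots -15, 5/3, 0.
So there are 1 positive, 1 negative, 1 zero pivots.
Hence Q is indefinite.

indefinite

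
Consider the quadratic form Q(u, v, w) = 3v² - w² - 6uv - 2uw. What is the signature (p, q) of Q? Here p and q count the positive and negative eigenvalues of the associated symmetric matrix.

The symmetric matrix is A = [[0, -3, -1], [-3, 3, 0], [-1, 0, -1]].
By Sylvester's law of inertia any congruent diagonalization of A has 1 positive, 2 negative and 0 zero entries.

(1, 2)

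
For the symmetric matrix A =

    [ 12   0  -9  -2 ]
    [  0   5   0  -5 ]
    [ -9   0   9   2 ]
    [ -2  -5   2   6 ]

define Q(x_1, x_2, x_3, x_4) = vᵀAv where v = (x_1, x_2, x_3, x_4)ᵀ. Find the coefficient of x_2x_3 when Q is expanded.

0

The coefficient of x_2x_3 is A[2,3] + A[3,2] = 2·0 = 0.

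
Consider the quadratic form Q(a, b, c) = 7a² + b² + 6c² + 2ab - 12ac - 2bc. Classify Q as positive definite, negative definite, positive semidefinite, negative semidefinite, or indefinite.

The symmetric matrix is A = [[7, 1, -6], [1, 1, -1], [-6, -1, 6]].
Applying the same elementary operations to the rows and columns of A produces a congruent diagonal matrix with entries 7, 6/7, 5/6.
Counting signs: 3 positive.
Hence Q is positive definite.

positive definite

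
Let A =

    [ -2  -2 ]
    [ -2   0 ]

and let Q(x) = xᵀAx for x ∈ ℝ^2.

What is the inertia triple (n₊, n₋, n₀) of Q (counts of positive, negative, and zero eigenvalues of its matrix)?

An LDLᵀ factorisation of A has diagonal entries -2, 2.
So there are 1 positive, 1 negative pivots.

(1, 1, 0)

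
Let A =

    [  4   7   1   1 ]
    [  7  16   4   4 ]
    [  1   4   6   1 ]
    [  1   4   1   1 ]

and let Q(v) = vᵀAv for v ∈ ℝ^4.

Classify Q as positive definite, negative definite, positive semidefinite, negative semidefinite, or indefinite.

indefinite

Applying the same elementary operations to the rows and columns of A produces a congruent diagonal matrix with entries 4, 15/4, 22/5, -15/22.
Counting signs: 3 positive, 1 negative.
Hence Q is indefinite.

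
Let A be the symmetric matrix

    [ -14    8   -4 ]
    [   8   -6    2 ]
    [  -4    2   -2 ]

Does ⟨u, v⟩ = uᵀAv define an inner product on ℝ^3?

no

Leading principal minors: Δ_1 = -14, Δ_2 = 20, Δ_3 = -16.
The signs alternate starting with Δ_1 < 0, so by Sylvester's criterion Q is negative definite.
⟨·,·⟩ is an inner product exactly when A is positive definite.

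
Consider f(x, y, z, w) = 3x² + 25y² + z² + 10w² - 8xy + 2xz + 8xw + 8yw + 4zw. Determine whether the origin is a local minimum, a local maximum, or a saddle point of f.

The Hessian at the origin is H = [[6, -8, 2, 8], [-8, 50, 0, 8], [2, 0, 2, 4], [8, 8, 4, 20]].
Congruent diagonalization of H (simultaneous row and column reduction) yields pivots 6, 118/3, 68/59, 8/17.
Counting signs: 4 positive.
H is positive definite, so the origin is a strict local minimum.

local minimum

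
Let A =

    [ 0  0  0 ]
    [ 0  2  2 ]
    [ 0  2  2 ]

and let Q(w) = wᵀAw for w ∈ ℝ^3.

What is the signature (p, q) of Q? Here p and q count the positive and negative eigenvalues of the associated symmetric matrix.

(1, 0)

Symmetric row and column elimination reduces A to a congruent diagonal form with pivots 0, 2, 0.
Counting signs: 1 positive, 2 zero.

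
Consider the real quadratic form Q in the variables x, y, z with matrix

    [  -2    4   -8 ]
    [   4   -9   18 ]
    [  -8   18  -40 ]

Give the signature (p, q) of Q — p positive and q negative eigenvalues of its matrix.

Applying the same elementary operations to the rows and columns of A produces a congruent diagonal matrix with entries -2, -1, -4.
That gives 3 negative pivots.

(0, 3)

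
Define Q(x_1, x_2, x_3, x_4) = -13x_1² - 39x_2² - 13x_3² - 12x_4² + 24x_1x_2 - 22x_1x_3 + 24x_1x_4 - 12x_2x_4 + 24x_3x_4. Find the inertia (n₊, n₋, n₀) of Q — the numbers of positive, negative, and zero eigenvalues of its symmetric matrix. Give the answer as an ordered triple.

Write A = [[-13, 12, -11, 12], [12, -39, 0, -6], [-11, 0, -13, 12], [12, -6, 12, -12]].
Congruent diagonalization of A (simultaneous row and column reduction) yields pivots -13, -363/13, 0, 0.
So there are 2 negative, 2 zero pivots.

(0, 2, 2)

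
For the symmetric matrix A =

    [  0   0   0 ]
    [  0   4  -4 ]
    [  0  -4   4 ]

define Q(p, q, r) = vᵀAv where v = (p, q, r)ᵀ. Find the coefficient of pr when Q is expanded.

The coefficient of pr is A[1,3] + A[3,1] = 2·0 = 0.

0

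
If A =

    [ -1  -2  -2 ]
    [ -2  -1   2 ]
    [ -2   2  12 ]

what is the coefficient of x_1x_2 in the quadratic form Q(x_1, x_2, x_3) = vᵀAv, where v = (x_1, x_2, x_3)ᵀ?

The coefficient of x_1x_2 is A[1,2] + A[2,1] = 2·(-2) = -4.

-4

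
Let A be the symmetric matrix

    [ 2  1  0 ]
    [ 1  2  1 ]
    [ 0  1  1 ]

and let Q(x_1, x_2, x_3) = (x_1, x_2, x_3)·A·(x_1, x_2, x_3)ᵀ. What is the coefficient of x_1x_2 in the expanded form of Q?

2

The coefficient of x_1x_2 is A[1,2] + A[2,1] = 2·1 = 2.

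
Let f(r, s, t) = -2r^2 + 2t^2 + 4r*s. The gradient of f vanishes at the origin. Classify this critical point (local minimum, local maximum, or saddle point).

The Hessian at the origin is H = [[-4, 4, 0], [4, 0, 0], [0, 0, 4]].
Congruent diagonalization of H (simultaneous row and column reduction) yields pivots -4, 4, 4.
Counting signs: 2 positive, 1 negative.
H is indefinite, so the origin is a saddle point.

saddle point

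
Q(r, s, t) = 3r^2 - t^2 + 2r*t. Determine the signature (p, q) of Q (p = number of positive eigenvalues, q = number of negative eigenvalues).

Write A = [[3, 0, 1], [0, 0, 0], [1, 0, -1]].
Row-reducing A symmetrically gives the diagonal entries 3, 0, -4/3.
Counting signs: 1 positive, 1 negative, 1 zero.

(1, 1)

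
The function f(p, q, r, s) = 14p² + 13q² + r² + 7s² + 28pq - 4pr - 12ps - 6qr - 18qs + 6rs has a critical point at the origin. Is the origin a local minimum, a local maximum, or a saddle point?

The Hessian at the origin is H = [[28, 28, -4, -12], [28, 26, -6, -18], [-4, -6, 2, 6], [-12, -18, 6, 14]].
Congruent diagonalization of H (simultaneous row and column reduction) yields pivots 28, -2, 24/7, -4.
That gives 2 positive, 2 negative pivots.
H is indefinite, so the origin is a saddle point.

saddle point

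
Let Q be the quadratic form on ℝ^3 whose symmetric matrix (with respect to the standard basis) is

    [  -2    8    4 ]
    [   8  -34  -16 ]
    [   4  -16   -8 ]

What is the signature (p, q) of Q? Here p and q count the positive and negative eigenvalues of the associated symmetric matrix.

(0, 2)

Congruent diagonalization of A (simultaneous row and column reduction) yields pivots -2, -2, 0.
That gives 2 negative, 1 zero pivots.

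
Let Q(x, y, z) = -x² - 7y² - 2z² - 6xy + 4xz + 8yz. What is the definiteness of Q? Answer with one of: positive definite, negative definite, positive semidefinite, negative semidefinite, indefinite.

indefinite

The symmetric matrix is A = [[-1, -3, 2], [-3, -7, 4], [2, 4, -2]].
Congruent diagonalization of A (simultaneous row and column reduction) yields pivots -1, 2, 0.
That gives 1 positive, 1 negative, 1 zero pivots.
Hence Q is indefinite.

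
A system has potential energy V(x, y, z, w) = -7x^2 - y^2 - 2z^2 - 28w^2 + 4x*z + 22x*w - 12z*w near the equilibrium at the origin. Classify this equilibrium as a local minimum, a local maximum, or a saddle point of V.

local maximum

The Hessian at the origin is H = [[-14, 0, 4, 22], [0, -2, 0, 0], [4, 0, -4, -12], [22, 0, -12, -56]].
Symmetric row and column elimination reduces H to a congruent diagonal form with pivots -14, -2, -20/7, -10.
That gives 4 negative pivots.
H is negative definite, so the origin is a strict local maximum.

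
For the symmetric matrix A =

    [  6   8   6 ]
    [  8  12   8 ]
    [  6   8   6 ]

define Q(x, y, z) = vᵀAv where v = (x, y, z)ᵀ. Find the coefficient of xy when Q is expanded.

The coefficient of xy is A[1,2] + A[2,1] = 2·8 = 16.

16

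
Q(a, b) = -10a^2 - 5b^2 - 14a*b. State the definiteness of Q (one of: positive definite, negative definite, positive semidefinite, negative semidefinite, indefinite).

negative definite

The symmetric matrix of Q is A = [[-10, -7], [-7, -5]].
Leading principal minors: Δ_1 = -10, Δ_2 = 1.
The signs alternate starting with Δ_1 < 0, so by Sylvester's criterion Q is negative definite.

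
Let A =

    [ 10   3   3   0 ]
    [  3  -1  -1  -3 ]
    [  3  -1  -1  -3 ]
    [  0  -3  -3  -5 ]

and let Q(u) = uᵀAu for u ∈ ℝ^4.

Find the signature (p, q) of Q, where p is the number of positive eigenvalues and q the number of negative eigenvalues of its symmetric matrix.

(1, 2)

Row-reducing A symmetrically gives the diagonal entries 10, -19/10, 0, -5/19.
Counting signs: 1 positive, 2 negative, 1 zero.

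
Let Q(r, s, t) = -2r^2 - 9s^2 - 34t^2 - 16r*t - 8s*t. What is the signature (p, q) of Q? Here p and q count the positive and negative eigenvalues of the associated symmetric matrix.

Write A = [[-2, 0, -8], [0, -9, -4], [-8, -4, -34]].
Applying the same elementary operations to the rows and columns of A produces a congruent diagonal matrix with entries -2, -9, -2/9.
Counting signs: 3 negative.

(0, 3)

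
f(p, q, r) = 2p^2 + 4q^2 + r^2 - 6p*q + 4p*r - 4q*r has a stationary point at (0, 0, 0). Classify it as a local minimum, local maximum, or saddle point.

saddle point

The Hessian at the origin is H = [[4, -6, 4], [-6, 8, -4], [4, -4, 2]].
Congruent diagonalization of H (simultaneous row and column reduction) yields pivots 4, -1, 2.
So there are 2 positive, 1 negative pivots.
H is indefinite, so the origin is a saddle point.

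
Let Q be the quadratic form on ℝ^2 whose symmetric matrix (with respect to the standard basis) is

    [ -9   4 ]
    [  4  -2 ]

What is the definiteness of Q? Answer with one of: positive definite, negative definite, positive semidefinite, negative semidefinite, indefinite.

negative definite

Leading principal minors: Δ_1 = -9, Δ_2 = 2.
The signs alternate starting with Δ_1 < 0, so by Sylvester's criterion Q is negative definite.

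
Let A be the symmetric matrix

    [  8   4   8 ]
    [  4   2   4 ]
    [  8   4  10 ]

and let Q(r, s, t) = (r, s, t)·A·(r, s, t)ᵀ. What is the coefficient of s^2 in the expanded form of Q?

2

The coefficient of s^2 is the diagonal entry A[2,2] = 2.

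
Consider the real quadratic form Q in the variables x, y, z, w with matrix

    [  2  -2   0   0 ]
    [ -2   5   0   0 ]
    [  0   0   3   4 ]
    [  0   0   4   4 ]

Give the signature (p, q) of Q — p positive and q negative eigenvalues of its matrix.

(3, 1)

An LDLᵀ factorisation of A has diagonal entries 2, 3, 3, -4/3.
That gives 3 positive, 1 negative pivots.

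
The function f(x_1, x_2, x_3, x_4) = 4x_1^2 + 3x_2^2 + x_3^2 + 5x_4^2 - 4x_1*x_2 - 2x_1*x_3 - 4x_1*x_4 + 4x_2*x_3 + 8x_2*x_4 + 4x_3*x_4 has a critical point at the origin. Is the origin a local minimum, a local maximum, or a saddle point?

The Hessian at the origin is H = [[8, -4, -2, -4], [-4, 6, 4, 8], [-2, 4, 2, 4], [-4, 8, 4, 10]].
Applying the same elementary operations to the rows and columns of H produces a congruent diagonal matrix with entries 8, 4, -3/4, 2.
So there are 3 positive, 1 negative pivots.
H is indefinite, so the origin is a saddle point.

saddle point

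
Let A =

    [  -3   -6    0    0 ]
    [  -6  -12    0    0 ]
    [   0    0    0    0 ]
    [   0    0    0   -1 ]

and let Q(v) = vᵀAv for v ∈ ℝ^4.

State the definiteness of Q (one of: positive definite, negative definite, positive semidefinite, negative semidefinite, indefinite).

negative semidefinite

Applying the same elementary operations to the rows and columns of A produces a congruent diagonal matrix with entries -3, 0, 0, -1.
So there are 2 negative, 2 zero pivots.
Hence Q is negative semidefinite.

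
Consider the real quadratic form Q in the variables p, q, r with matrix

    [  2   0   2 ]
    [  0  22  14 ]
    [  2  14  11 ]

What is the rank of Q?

3

Congruent diagonalization of A (simultaneous row and column reduction) yields pivots 2, 22, 1/11.
So there are 3 positive pivots.
The rank is the number of nonzero pivots: 3.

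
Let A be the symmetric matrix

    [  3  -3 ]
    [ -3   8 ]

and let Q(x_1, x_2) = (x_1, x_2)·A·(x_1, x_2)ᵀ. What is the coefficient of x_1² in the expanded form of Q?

The coefficient of x_1² is the diagonal entry A[1,1] = 3.

3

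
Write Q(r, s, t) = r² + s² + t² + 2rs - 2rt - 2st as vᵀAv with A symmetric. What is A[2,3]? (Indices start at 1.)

-1

The coefficient of s·t in Q is -2. For a symmetric A this equals A[2,3] + A[3,2] = 2·A[2,3].
So A[2,3] = -2/2 = -1.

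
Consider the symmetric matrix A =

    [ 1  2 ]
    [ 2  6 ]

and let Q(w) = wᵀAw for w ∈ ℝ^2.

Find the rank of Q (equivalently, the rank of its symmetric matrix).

2

Congruent diagonalization of A (simultaneous row and column reduction) yields pivots 1, 2.
So there are 2 positive pivots.
The rank is the number of nonzero pivots: 2.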